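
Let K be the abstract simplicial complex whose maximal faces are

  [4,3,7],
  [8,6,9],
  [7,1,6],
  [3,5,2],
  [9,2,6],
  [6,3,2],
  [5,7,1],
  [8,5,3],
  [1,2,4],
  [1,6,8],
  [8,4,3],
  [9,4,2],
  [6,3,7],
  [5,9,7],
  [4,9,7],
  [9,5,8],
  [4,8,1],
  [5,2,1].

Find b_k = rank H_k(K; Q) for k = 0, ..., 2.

We work with the vertex ordering 1 < 2 < 3 < 4 < 5 < 6 < 7 < 8 < 9. The simplices of K, each written with vertices in increasing order, are:

  0-simplices (9): [1], [2], [3], [4], [5], [6], [7], [8], [9]
  1-simplices (27): (27 of them)
  2-simplices (18): [1,2,4], [1,2,5], [1,4,8], [1,5,7], [1,6,7], [1,6,8], [2,3,5], [2,3,6], [2,4,9], [2,6,9], [3,4,7], [3,4,8], [3,5,8], [3,6,7], [4,7,9], [5,7,9], [5,8,9], [6,8,9]

so the chain groups are C_0 ≅ Z^9, C_1 ≅ Z^27, C_2 ≅ Z^18.

∂_1: C_1 → C_0 maps an edge to its endpoints' difference, ∂[p,q] = q − p. For instance
  ∂[6,7] = [7] − [6].
As a 9×27 matrix over Z this has rank 8, with invariant factors (1,1,1,1,1,1,1,1).

∂_2: C_2 → C_1 acts by ∂[p,q,r] = [q,r] − [p,r] + [p,q]. For instance
  ∂[3,5,8] = [5,8] − [3,8] + [3,5],
  ∂[6,8,9] = [8,9] − [6,9] + [6,8].
The 27×18 boundary matrix has rank 17 and Smith normal form diag(1,1,1,1,1,1,1,1,1,1,1,1,1,1,1,1,1).

Now H_k = ker ∂_k / im ∂_{k+1}, so:

  H_0: rank C_0 − rank ∂_1 = 9 − 8 = 1, and the invariant factors of ∂_1 are all 1, so H_0 = Z.
  H_1: rank ker ∂_1 − rank ∂_2 = (27 − 8) − 17 = 2, and the invariant factors of ∂_2 are all 1, so H_1 = Z^2.
  H_2: rank ker ∂_2 − rank ∂_3 = (18 − 17) − 0 = 1, and there is no ∂_3, so H_2 = Z.

Hence the Betti numbers are b_0 = 1, b_1 = 2, b_2 = 1.

b_0 = 1, b_1 = 2, b_2 = 1.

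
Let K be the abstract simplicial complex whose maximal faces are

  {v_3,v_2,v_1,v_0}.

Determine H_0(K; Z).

Order the vertices as v_0 < v_1 < v_2 < v_3. Listing each simplex with vertices in this order, K has dimension 3 with simplices:

  0-simplices (4): [v_0], [v_1], [v_2], [v_3]
  1-simplices (6): [v_0,v_1], [v_0,v_2], [v_0,v_3], [v_1,v_2], [v_1,v_3], [v_2,v_3]
  2-simplices (4): [v_0,v_1,v_2], [v_0,v_1,v_3], [v_0,v_2,v_3], [v_1,v_2,v_3]
  3-simplices (1): [v_0,v_1,v_2,v_3]

giving chain groups C_0 ≅ Z^4, C_1 ≅ Z^6, C_2 ≅ Z^4, C_3 ≅ Z^1.

The boundary map ∂_1: C_1 → C_0 maps an edge to its endpoints' difference, ∂[p,q] = q − p. For instance
  ∂[v_2,v_3] = [v_3] − [v_2].
The resulting 4×6 matrix has rank 3, and its Smith normal form has invariant factors (1,1,1).

∂_2: C_2 → C_1 acts by ∂[p,q,r] = [q,r] − [p,r] + [p,q]. For instance
  ∂[v_1,v_2,v_3] = [v_2,v_3] − [v_1,v_3] + [v_1,v_2],
  ∂[v_0,v_2,v_3] = [v_2,v_3] − [v_0,v_3] + [v_0,v_2].
This gives a 6×4 integer matrix of rank 3; reducing to Smith normal form yields diagonal entries (1,1,1).

The boundary map ∂_3: C_3 → C_2 sends each 3-simplex σ to the alternating sum Σ_i (−1)^i (σ with its i-th vertex removed). For instance
  ∂[v_0,v_1,v_2,v_3] = [v_1,v_2,v_3] − [v_0,v_2,v_3] + [v_0,v_1,v_3] − [v_0,v_1,v_2].
The 4×1 boundary matrix has rank 1 and Smith normal form diag(1).

From H_k ≅ ker(∂_k) / im(∂_{k+1}) we obtain:

  H_0: rank C_0 − rank ∂_1 = 4 − 3 = 1, and the invariant factors of ∂_1 are all 1, so H_0 = Z.

H_0 = Z.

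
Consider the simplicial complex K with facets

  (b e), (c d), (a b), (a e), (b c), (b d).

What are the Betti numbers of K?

K has 5 vertices, 6 edges.
rank ∂_0 = 0, rank ∂_1 = 4 ⇒ b_0 = 5 − 0 − 4 = 1; all invariant factors of ∂_1 are 1 so no torsion. So H_0 ≅ Z.
rank ∂_1 = 4, rank ∂_2 = 0 ⇒ b_1 = 6 − 4 − 0 = 2. So H_1 ≅ Z^2.

b_0 = 1, b_1 = 2.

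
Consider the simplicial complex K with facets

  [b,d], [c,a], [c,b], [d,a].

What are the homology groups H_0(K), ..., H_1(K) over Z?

Take the total order a < b < c < d on the vertex set. Then K (dimension 1) consists of the simplices:

  0-simplices (4): a, b, c, d
  1-simplices (4): ac, ad, bc, bd

Hence C_0 ≅ Z^4, C_1 ≅ Z^4.

The boundary map ∂_1: C_1 → C_0 maps an edge to its endpoints' difference, ∂[p,q] = q − p.
The resulting 4×4 matrix has rank 3, and its Smith normal form has invariant factors (1,1,1).

Now H_k = ker ∂_k / im ∂_{k+1}, so:

  H_0: rank C_0 − rank ∂_1 = 4 − 3 = 1, and the invariant factors of ∂_1 are all 1, so H_0 = Z.
  H_1: rank ker ∂_1 − rank ∂_2 = (4 − 3) − 0 = 1, and there is no ∂_2, so H_1 = Z.

H_0 ≅ Z,  H_1 ≅ Z.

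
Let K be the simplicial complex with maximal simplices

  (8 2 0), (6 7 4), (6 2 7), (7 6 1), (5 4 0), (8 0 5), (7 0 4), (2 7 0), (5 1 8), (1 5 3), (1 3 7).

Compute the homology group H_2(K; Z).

Fix the vertex order 0 < 1 < 2 < 3 < 4 < 5 < 6 < 7 < 8 and write every simplex with vertices in increasing order. Then dim K = 2 and the simplices of K are:

  0-simplices (9): [0], [1], [2], [3], [4], [5], [6], [7], [8]
  1-simplices (20): [0,2], [0,4], [0,5], [0,7], [0,8], [1,3], [1,5], [1,6], [1,7], [1,8], [2,6], [2,7], [2,8], [3,5], [3,7], [4,5], [4,6], [4,7], [5,8], [6,7]
  2-simplices (11): [0,2,7], [0,2,8], [0,4,5], [0,4,7], [0,5,8], [1,3,5], [1,3,7], [1,5,8], [1,6,7], [2,6,7], [4,6,7]

Hence C_0 ≅ Z^9, C_1 ≅ Z^20, C_2 ≅ Z^11.

Boundary ∂_1: C_1 → C_0 is given by ∂[p,q] = [q] − [p]. For instance
  ∂[0,2] = [2] − [0].
The 9×20 boundary matrix has rank 8 and Smith normal form diag(1,1,1,1,1,1,1,1).

Boundary ∂_2: C_2 → C_1 acts by ∂[p,q,r] = [q,r] − [p,r] + [p,q]. For instance
  ∂[1,6,7] = [6,7] − [1,7] + [1,6],
  ∂[0,2,8] = [2,8] − [0,8] + [0,2].
This gives a 20×11 integer matrix of rank 11; reducing to Smith normal form yields diagonal entries (1,1,1,1,1,1,1,1,1,1,1).

Reading off H_k = ker ∂_k / im ∂_{k+1}:

  H_2: rank ker ∂_2 − rank ∂_3 = (11 − 11) − 0 = 0, and there is no ∂_3, so H_2 = 0.

H_2 ≅ 0.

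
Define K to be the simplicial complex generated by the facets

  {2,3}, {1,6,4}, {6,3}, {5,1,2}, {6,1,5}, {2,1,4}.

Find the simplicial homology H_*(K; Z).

H_0 ≅ Z,  H_1 ≅ Z,  H_2 = 0.

We work with the vertex ordering 1 < 2 < 3 < 4 < 5 < 6. The simplices of K, each written with vertices in increasing order, are:

  0-simplices (6): [1], [2], [3], [4], [5], [6]
  1-simplices (10): [1,2], [1,4], [1,5], [1,6], [2,3], [2,4], [2,5], [3,6], [4,6], [5,6]
  2-simplices (4): [1,2,4], [1,2,5], [1,4,6], [1,5,6]

Hence C_0 ≅ Z^6, C_1 ≅ Z^10, C_2 ≅ Z^4.

The boundary map ∂_1: C_1 → C_0 is given by ∂[p,q] = [q] − [p]. For instance
  ∂[1,4] = [4] − [1].
As a 6×10 matrix over Z this has rank 5, with invariant factors (1,1,1,1,1).

Boundary ∂_2: C_2 → C_1 maps a triangle to the signed sum of its edges. For instance
  ∂[1,4,6] = [4,6] − [1,6] + [1,4],
  ∂[1,5,6] = [5,6] − [1,6] + [1,5].
This gives a 10×4 integer matrix of rank 4; reducing to Smith normal form yields diagonal entries (1,1,1,1).

Computing H_k = (kernel of ∂_k) / (image of ∂_{k+1}):

  H_0: rank C_0 − rank ∂_1 = 6 − 5 = 1, and the invariant factors of ∂_1 are all 1, so H_0 = Z.
  H_1: rank ker ∂_1 − rank ∂_2 = (10 − 5) − 4 = 1, and the invariant factors of ∂_2 are all 1, so H_1 = Z.
  H_2: rank ker ∂_2 − rank ∂_3 = (4 − 4) − 0 = 0, and there is no ∂_3, so H_2 = 0.

As a check, the Euler characteristic is 6 − 10 + 4 = 0, which agrees with 1 − 1 + 0 = 0.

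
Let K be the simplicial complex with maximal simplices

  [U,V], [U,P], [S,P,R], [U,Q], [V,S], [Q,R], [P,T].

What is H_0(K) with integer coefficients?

H_0 = Z.

We work with the vertex ordering P < Q < R < S < T < U < V. The simplices of K, each written with vertices in increasing order, are:

  0-simplices (7): P, Q, R, S, T, U, V
  1-simplices (9): PR, PS, PT, PU, QR, QU, RS, SV, UV
  2-simplices (1): PRS

so the chain groups are C_0 ≅ Z^7, C_1 ≅ Z^9, C_2 ≅ Z^1.

Boundary ∂_1: C_1 → C_0 is given by ∂[p,q] = [q] − [p]. For instance
  ∂PT = T − P.
As a 7×9 matrix over Z this has rank 6, with invariant factors (1,1,1,1,1,1).

Boundary ∂_2: C_2 → C_1 sends each 2-simplex [p,q,r] to [q,r] − [p,r] + [p,q]. For instance
  ∂PRS = RS − PS + PR.
This gives a 9×1 integer matrix of rank 1; reducing to Smith normal form yields diagonal entries (1).

Now H_k = ker ∂_k / im ∂_{k+1}, so:

  H_0: rank C_0 − rank ∂_1 = 7 − 6 = 1, and the invariant factors of ∂_1 are all 1, so H_0 = Z.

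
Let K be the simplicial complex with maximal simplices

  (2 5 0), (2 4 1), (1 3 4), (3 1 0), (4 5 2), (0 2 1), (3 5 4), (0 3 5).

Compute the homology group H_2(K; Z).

H_2 ≅ Z.

Order the vertices as 0 < 1 < 2 < 3 < 4 < 5. Listing each simplex with vertices in this order, K has dimension 2 with simplices:

  0-simplices (6): [0], [1], [2], [3], [4], [5]
  1-simplices (12): [0,1], [0,2], [0,3], [0,5], [1,2], [1,3], [1,4], [2,4], [2,5], [3,4], [3,5], [4,5]
  2-simplices (8): [0,1,2], [0,1,3], [0,2,5], [0,3,5], [1,2,4], [1,3,4], [2,4,5], [3,4,5]

Hence C_0 ≅ Z^6, C_1 ≅ Z^12, C_2 ≅ Z^8.

Boundary ∂_1: C_1 → C_0 maps an edge to its endpoints' difference, ∂[p,q] = q − p.
As a 6×12 matrix over Z this has rank 5, with invariant factors (1,1,1,1,1).

Boundary ∂_2: C_2 → C_1 sends each 2-simplex [p,q,r] to [q,r] − [p,r] + [p,q]. For instance
  ∂[1,3,4] = [3,4] − [1,4] + [1,3],
  ∂[2,4,5] = [4,5] − [2,5] + [2,4].
The 12×8 boundary matrix has rank 7 and Smith normal form diag(1,1,1,1,1,1,1).

Computing H_k = (kernel of ∂_k) / (image of ∂_{k+1}):

  H_2: rank ker ∂_2 − rank ∂_3 = (8 − 7) − 0 = 1, and there is no ∂_3, so H_2 = Z.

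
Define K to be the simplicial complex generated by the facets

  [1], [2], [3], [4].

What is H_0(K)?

H_0 = Z^4.

Order the vertices as 1 < 2 < 3 < 4. Listing each simplex with vertices in this order, K has dimension 0 with simplices:

  0-simplices (4): [1], [2], [3], [4]

giving chain groups C_0 ≅ Z^4.

From H_k ≅ ker(∂_k) / im(∂_{k+1}) we obtain:

  H_0: rank C_0 − rank ∂_1 = 4 − 0 = 4, and there is no ∂_1, so H_0 = Z^4.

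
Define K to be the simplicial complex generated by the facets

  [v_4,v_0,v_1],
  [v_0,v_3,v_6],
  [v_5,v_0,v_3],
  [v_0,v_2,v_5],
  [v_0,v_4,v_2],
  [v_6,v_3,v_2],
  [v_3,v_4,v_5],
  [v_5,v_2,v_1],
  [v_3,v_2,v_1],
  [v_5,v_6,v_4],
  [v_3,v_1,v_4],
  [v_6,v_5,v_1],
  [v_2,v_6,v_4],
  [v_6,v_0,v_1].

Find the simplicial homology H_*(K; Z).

H_0 ≅ Z,  H_1 ≅ Z^2,  H_2 ≅ Z.

We work with the vertex ordering v_0 < v_1 < v_2 < v_3 < v_4 < v_5 < v_6. The simplices of K, each written with vertices in increasing order, are:

  0-simplices (7): [v_0], [v_1], [v_2], [v_3], [v_4], [v_5], [v_6]
  1-simplices (21): (21 of them)
  2-simplices (14): (14 of them)

Hence C_0 ≅ Z^7, C_1 ≅ Z^21, C_2 ≅ Z^14.

Boundary ∂_1: C_1 → C_0 maps an edge to its endpoints' difference, ∂[p,q] = q − p. For instance
  ∂[v_1,v_6] = [v_6] − [v_1].
The resulting 7×21 matrix has rank 6, and its Smith normal form has invariant factors (1,1,1,1,1,1).

Boundary ∂_2: C_2 → C_1 sends each 2-simplex [p,q,r] to [q,r] − [p,r] + [p,q]. For instance
  ∂[v_0,v_1,v_6] = [v_1,v_6] − [v_0,v_6] + [v_0,v_1],
  ∂[v_2,v_4,v_6] = [v_4,v_6] − [v_2,v_6] + [v_2,v_4].
The 21×14 boundary matrix has rank 13 and Smith normal form diag(1,1,1,1,1,1,1,1,1,1,1,1,1).

From H_k ≅ ker(∂_k) / im(∂_{k+1}) we obtain:

  H_0: rank C_0 − rank ∂_1 = 7 − 6 = 1, and the invariant factors of ∂_1 are all 1, so H_0 = Z.
  H_1: rank ker ∂_1 − rank ∂_2 = (21 − 6) − 13 = 2, and the invariant factors of ∂_2 are all 1, so H_1 = Z^2.
  H_2: rank ker ∂_2 − rank ∂_3 = (14 − 13) − 0 = 1, and there is no ∂_3, so H_2 = Z.

(K is a triangulation of the torus T^2.)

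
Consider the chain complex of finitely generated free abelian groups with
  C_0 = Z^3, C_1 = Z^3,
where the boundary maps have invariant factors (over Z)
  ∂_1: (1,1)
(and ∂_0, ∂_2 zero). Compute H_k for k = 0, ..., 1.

H_0: b_0 = 3 − 0 − 2 = 1; torsion from ∂_1 factors > 1: none. So H_0 = Z.
H_1: b_1 = 3 − 2 − 0 = 1; torsion from ∂_2 factors > 1: none. So H_1 = Z.

H_0 = Z,  H_1 = Z.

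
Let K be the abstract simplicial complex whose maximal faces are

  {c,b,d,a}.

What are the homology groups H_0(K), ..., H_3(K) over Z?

H_0 ≅ Z,  H_1 = 0,  H_2 = 0,  H_3 = 0.

K has 4 vertices, 6 edges, 4 triangles, 1 3-simplex.
rank ∂_0 = 0, rank ∂_1 = 3 ⇒ b_0 = 4 − 0 − 3 = 1; all invariant factors of ∂_1 are 1 so no torsion. So H_0 = Z.
rank ∂_1 = 3, rank ∂_2 = 3 ⇒ b_1 = 6 − 3 − 3 = 0; all invariant factors of ∂_2 are 1 so no torsion. So H_1 = 0.
rank ∂_2 = 3, rank ∂_3 = 1 ⇒ b_2 = 4 − 3 − 1 = 0; all invariant factors of ∂_3 are 1 so no torsion. So H_2 = 0.
rank ∂_3 = 1, rank ∂_4 = 0 ⇒ b_3 = 1 − 1 − 0 = 0. So H_3 = 0.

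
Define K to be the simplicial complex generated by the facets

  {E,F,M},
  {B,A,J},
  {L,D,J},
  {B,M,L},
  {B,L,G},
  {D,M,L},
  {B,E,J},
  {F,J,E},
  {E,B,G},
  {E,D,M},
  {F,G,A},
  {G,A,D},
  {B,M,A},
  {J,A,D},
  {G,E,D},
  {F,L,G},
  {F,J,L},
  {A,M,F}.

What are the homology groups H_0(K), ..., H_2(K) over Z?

H_0 ≅ Z,  H_1 ≅ Z^2,  H_2 ≅ Z.

Fix the vertex order A < B < D < E < F < G < J < L < M and write every simplex with vertices in increasing order. Then dim K = 2 and the simplices of K are:

  0-simplices (9): A, B, D, E, F, G, J, L, M
  1-simplices (27): AB, AD, AF, AG, AJ, AM, BE, BG, BJ, BL, BM, DE, DG, DJ, DL, DM, EF, EG, EJ, EM, FG, FJ, FL, FM, GL, JL, LM
  2-simplices (18): ABJ, ABM, ADG, ADJ, AFG, AFM, BEG, BEJ, BGL, BLM, DEG, DEM, DJL, DLM, EFJ, EFM, FGL, FJL

Hence C_0 ≅ Z^9, C_1 ≅ Z^27, C_2 ≅ Z^18.

The boundary map ∂_1: C_1 → C_0 maps an edge to its endpoints' difference, ∂[p,q] = q − p. For instance
  ∂LM = M − L.
This gives a 9×27 integer matrix of rank 8; reducing to Smith normal form yields diagonal entries (1,1,1,1,1,1,1,1).

Boundary ∂_2: C_2 → C_1 acts by ∂[p,q,r] = [q,r] − [p,r] + [p,q]. For instance
  ∂DLM = LM − DM + DL,
  ∂EFM = FM − EM + EF.
The resulting 27×18 matrix has rank 17, and its Smith normal form has invariant factors (1,1,1,1,1,1,1,1,1,1,1,1,1,1,1,1,1).

Computing H_k = (kernel of ∂_k) / (image of ∂_{k+1}):

  H_0: rank C_0 − rank ∂_1 = 9 − 8 = 1, and the invariant factors of ∂_1 are all 1, so H_0 = Z.
  H_1: rank ker ∂_1 − rank ∂_2 = (27 − 8) − 17 = 2, and the invariant factors of ∂_2 are all 1, so H_1 = Z^2.
  H_2: rank ker ∂_2 − rank ∂_3 = (18 − 17) − 0 = 1, and there is no ∂_3, so H_2 = Z.

As a check, the Euler characteristic is 9 − 27 + 18 = 0, which agrees with 1 − 2 + 1 = 0.
(K is a triangulation of the torus T^2.)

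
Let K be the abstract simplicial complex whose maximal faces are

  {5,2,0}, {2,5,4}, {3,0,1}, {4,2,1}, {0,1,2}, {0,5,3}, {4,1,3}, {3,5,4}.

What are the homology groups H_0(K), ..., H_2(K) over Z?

Order the vertices as 0 < 1 < 2 < 3 < 4 < 5. Listing each simplex with vertices in this order, K has dimension 2 with simplices:

  0-simplices (6): [0], [1], [2], [3], [4], [5]
  1-simplices (12): [0,1], [0,2], [0,3], [0,5], [1,2], [1,3], [1,4], [2,4], [2,5], [3,4], [3,5], [4,5]
  2-simplices (8): [0,1,2], [0,1,3], [0,2,5], [0,3,5], [1,2,4], [1,3,4], [2,4,5], [3,4,5]

Hence C_0 ≅ Z^6, C_1 ≅ Z^12, C_2 ≅ Z^8.

∂_1: C_1 → C_0 sends each edge [p,q] (with p < q) to q − p.
The resulting 6×12 matrix has rank 5, and its Smith normal form has invariant factors (1,1,1,1,1).

The boundary map ∂_2: C_2 → C_1 maps a triangle to the signed sum of its edges. For instance
  ∂[0,1,2] = [1,2] − [0,2] + [0,1],
  ∂[3,4,5] = [4,5] − [3,5] + [3,4].
The resulting 12×8 matrix has rank 7, and its Smith normal form has invariant factors (1,1,1,1,1,1,1).

Reading off H_k = ker ∂_k / im ∂_{k+1}:

  H_0: rank C_0 − rank ∂_1 = 6 − 5 = 1, and the invariant factors of ∂_1 are all 1, so H_0 ≅ Z.
  H_1: rank ker ∂_1 − rank ∂_2 = (12 − 5) − 7 = 0, and the invariant factors of ∂_2 are all 1, so H_1 ≅ 0.
  H_2: rank ker ∂_2 − rank ∂_3 = (8 − 7) − 0 = 1, and there is no ∂_3, so H_2 ≅ Z.

As a check, the Euler characteristic is 6 − 12 + 8 = 2, which agrees with 1 − 0 + 1 = 2.

H_0 ≅ Z,  H_1 = 0,  H_2 ≅ Z.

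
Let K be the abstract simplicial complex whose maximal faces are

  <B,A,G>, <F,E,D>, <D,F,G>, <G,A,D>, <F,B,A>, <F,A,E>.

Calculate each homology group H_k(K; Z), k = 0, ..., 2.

K has 6 vertices, 12 edges, 6 triangles.
rank ∂_0 = 0, rank ∂_1 = 5 ⇒ b_0 = 6 − 0 − 5 = 1; all invariant factors of ∂_1 are 1 so no torsion. So H_0 = Z.
rank ∂_1 = 5, rank ∂_2 = 6 ⇒ b_1 = 12 − 5 − 6 = 1; all invariant factors of ∂_2 are 1 so no torsion. So H_1 = Z.
rank ∂_2 = 6, rank ∂_3 = 0 ⇒ b_2 = 6 − 6 − 0 = 0. So H_2 = 0.

H_0 = Z,  H_1 = Z,  H_2 = 0.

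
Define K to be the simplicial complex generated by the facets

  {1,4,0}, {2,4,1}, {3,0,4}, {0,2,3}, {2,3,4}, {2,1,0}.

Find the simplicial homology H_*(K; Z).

H_0 = Z,  H_1 = 0,  H_2 = Z.

Take the total order 0 < 1 < 2 < 3 < 4 on the vertex set. Then K (dimension 2) consists of the simplices:

  0-simplices (5): [0], [1], [2], [3], [4]
  1-simplices (9): [0,1], [0,2], [0,3], [0,4], [1,2], [1,4], [2,3], [2,4], [3,4]
  2-simplices (6): [0,1,2], [0,1,4], [0,2,3], [0,3,4], [1,2,4], [2,3,4]

so the chain groups are C_0 ≅ Z^5, C_1 ≅ Z^9, C_2 ≅ Z^6.

∂_1: C_1 → C_0 maps an edge to its endpoints' difference, ∂[p,q] = q − p. For instance
  ∂[0,4] = [4] − [0].
As a 5×9 matrix over Z this has rank 4, with invariant factors (1,1,1,1).

The boundary map ∂_2: C_2 → C_1 maps a triangle to the signed sum of its edges. For instance
  ∂[0,3,4] = [3,4] − [0,4] + [0,3],
  ∂[0,2,3] = [2,3] − [0,3] + [0,2].
This gives a 9×6 integer matrix of rank 5; reducing to Smith normal form yields diagonal entries (1,1,1,1,1).

Reading off H_k = ker ∂_k / im ∂_{k+1}:

  H_0: rank C_0 − rank ∂_1 = 5 − 4 = 1, and the invariant factors of ∂_1 are all 1, so H_0 ≅ Z.
  H_1: rank ker ∂_1 − rank ∂_2 = (9 − 4) − 5 = 0, and the invariant factors of ∂_2 are all 1, so H_1 ≅ 0.
  H_2: rank ker ∂_2 − rank ∂_3 = (6 − 5) − 0 = 1, and there is no ∂_3, so H_2 ≅ Z.

As a check, the Euler characteristic is 5 − 9 + 6 = 2, which agrees with 1 − 0 + 1 = 2.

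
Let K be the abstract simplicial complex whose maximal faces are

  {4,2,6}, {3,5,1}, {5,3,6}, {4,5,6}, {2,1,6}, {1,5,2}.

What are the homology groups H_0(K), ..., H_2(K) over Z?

We work with the vertex ordering 1 < 2 < 3 < 4 < 5 < 6. The simplices of K, each written with vertices in increasing order, are:

  0-simplices (6): [1], [2], [3], [4], [5], [6]
  1-simplices (12): [1,2], [1,3], [1,5], [1,6], [2,4], [2,5], [2,6], [3,5], [3,6], [4,5], [4,6], [5,6]
  2-simplices (6): [1,2,5], [1,2,6], [1,3,5], [2,4,6], [3,5,6], [4,5,6]

Hence C_0 ≅ Z^6, C_1 ≅ Z^12, C_2 ≅ Z^6.

∂_1: C_1 → C_0 sends each edge [p,q] (with p < q) to q − p.
The resulting 6×12 matrix has rank 5, and its Smith normal form has invariant factors (1,1,1,1,1).

Boundary ∂_2: C_2 → C_1 sends each 2-simplex [p,q,r] to [q,r] − [p,r] + [p,q]. For instance
  ∂[2,4,6] = [4,6] − [2,6] + [2,4],
  ∂[4,5,6] = [5,6] − [4,6] + [4,5].
The resulting 12×6 matrix has rank 6, and its Smith normal form has invariant factors (1,1,1,1,1,1).

From H_k ≅ ker(∂_k) / im(∂_{k+1}) we obtain:

  H_0: rank C_0 − rank ∂_1 = 6 − 5 = 1, and the invariant factors of ∂_1 are all 1, so H_0 = Z.
  H_1: rank ker ∂_1 − rank ∂_2 = (12 − 5) − 6 = 1, and the invariant factors of ∂_2 are all 1, so H_1 = Z.
  H_2: rank ker ∂_2 − rank ∂_3 = (6 − 6) − 0 = 0, and there is no ∂_3, so H_2 = 0.

H_0 = Z,  H_1 = Z,  H_2 = 0.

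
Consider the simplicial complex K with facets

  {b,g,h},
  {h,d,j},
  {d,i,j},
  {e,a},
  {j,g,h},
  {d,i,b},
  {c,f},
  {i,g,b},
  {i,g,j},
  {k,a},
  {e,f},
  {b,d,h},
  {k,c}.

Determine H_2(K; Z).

H_2 ≅ Z.

Take the total order a < b < c < d < e < f < g < h < i < j < k on the vertex set. Then K (dimension 2) consists of the simplices:

  0-simplices (11): a, b, c, d, e, f, g, h, i, j, k
  1-simplices (17): ae, ak, bd, bg, bh, bi, cf, ck, dh, di, dj, ef, gh, gi, gj, hj, ij
  2-simplices (8): bdh, bdi, bgh, bgi, dhj, dij, ghj, gij

so the chain groups are C_0 ≅ Z^11, C_1 ≅ Z^17, C_2 ≅ Z^8.

Boundary ∂_1: C_1 → C_0 maps an edge to its endpoints' difference, ∂[p,q] = q − p. For instance
  ∂ck = k − c.
This gives a 11×17 integer matrix of rank 9; reducing to Smith normal form yields diagonal entries (1,1,1,1,1,1,1,1,1).

Boundary ∂_2: C_2 → C_1 sends each 2-simplex [p,q,r] to [q,r] − [p,r] + [p,q]. For instance
  ∂bdh = dh − bh + bd,
  ∂ghj = hj − gj + gh.
The resulting 17×8 matrix has rank 7, and its Smith normal form has invariant factors (1,1,1,1,1,1,1).

Computing H_k = (kernel of ∂_k) / (image of ∂_{k+1}):

  H_2: rank ker ∂_2 − rank ∂_3 = (8 − 7) − 0 = 1, and there is no ∂_3, so H_2 = Z.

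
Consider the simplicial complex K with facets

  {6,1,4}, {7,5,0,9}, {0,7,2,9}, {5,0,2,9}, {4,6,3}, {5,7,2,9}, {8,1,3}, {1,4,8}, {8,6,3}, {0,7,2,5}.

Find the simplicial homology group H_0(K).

H_0 ≅ Z^2.

Order the vertices as 0 < 1 < 2 < 3 < 4 < 5 < 6 < 7 < 8 < 9. Listing each simplex with vertices in this order, K has dimension 3 with simplices:

  0-simplices (10): [0], [1], [2], [3], [4], [5], [6], [7], [8], [9]
  1-simplices (20): [0,2], [0,5], [0,7], [0,9], [1,3], [1,4], [1,6], [1,8], [2,5], [2,7], [2,9], [3,4], [3,6], [3,8], [4,6], [4,8], [5,7], [5,9], [6,8], [7,9]
  2-simplices (15): [0,2,5], [0,2,7], [0,2,9], [0,5,7], [0,5,9], [0,7,9], [1,3,8], [1,4,6], [1,4,8], [2,5,7], [2,5,9], [2,7,9], [3,4,6], [3,6,8], [5,7,9]
  3-simplices (5): [0,2,5,7], [0,2,5,9], [0,2,7,9], [0,5,7,9], [2,5,7,9]

so the chain groups are C_0 ≅ Z^10, C_1 ≅ Z^20, C_2 ≅ Z^15, C_3 ≅ Z^5.

Boundary ∂_1: C_1 → C_0 is given by ∂[p,q] = [q] − [p].
This gives a 10×20 integer matrix of rank 8; reducing to Smith normal form yields diagonal entries (1,1,1,1,1,1,1,1).

The boundary map ∂_2: C_2 → C_1 acts by ∂[p,q,r] = [q,r] − [p,r] + [p,q]. For instance
  ∂[3,6,8] = [6,8] − [3,8] + [3,6],
  ∂[2,5,7] = [5,7] − [2,7] + [2,5].
This gives a 20×15 integer matrix of rank 11; reducing to Smith normal form yields diagonal entries (1,1,1,1,1,1,1,1,1,1,1).

The boundary map ∂_3: C_3 → C_2 sends each 3-simplex σ to the alternating sum Σ_i (−1)^i (σ with its i-th vertex removed). For instance
  ∂[2,5,7,9] = [5,7,9] − [2,7,9] + [2,5,9] − [2,5,7],
  ∂[0,2,7,9] = [2,7,9] − [0,7,9] + [0,2,9] − [0,2,7].
This gives a 15×5 integer matrix of rank 4; reducing to Smith normal form yields diagonal entries (1,1,1,1).

Reading off H_k = ker ∂_k / im ∂_{k+1}:

  H_0: rank C_0 − rank ∂_1 = 10 − 8 = 2, and the invariant factors of ∂_1 are all 1, so H_0 = Z^2.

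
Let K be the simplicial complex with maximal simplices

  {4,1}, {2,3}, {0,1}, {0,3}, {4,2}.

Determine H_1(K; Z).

H_1 = Z.

Order the vertices as 0 < 1 < 2 < 3 < 4. Listing each simplex with vertices in this order, K has dimension 1 with simplices:

  0-simplices (5): [0], [1], [2], [3], [4]
  1-simplices (5): [0,1], [0,3], [1,4], [2,3], [2,4]

giving chain groups C_0 ≅ Z^5, C_1 ≅ Z^5.

The boundary map ∂_1: C_1 → C_0 maps an edge to its endpoints' difference, ∂[p,q] = q − p.
The resulting 5×5 matrix has rank 4, and its Smith normal form has invariant factors (1,1,1,1).

Computing H_k = (kernel of ∂_k) / (image of ∂_{k+1}):

  H_1: rank ker ∂_1 − rank ∂_2 = (5 − 4) − 0 = 1, and there is no ∂_2, so H_1 ≅ Z.

(K is a triangulation of the circle S^1.)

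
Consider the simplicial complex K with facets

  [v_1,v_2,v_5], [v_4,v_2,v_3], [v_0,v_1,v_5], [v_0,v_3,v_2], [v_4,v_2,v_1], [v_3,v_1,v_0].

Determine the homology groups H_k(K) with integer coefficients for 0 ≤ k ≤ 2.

H_0 ≅ Z,  H_1 ≅ Z,  H_2 = 0.

K has 6 vertices, 12 edges, 6 triangles.
rank ∂_0 = 0, rank ∂_1 = 5 ⇒ b_0 = 6 − 0 − 5 = 1; all invariant factors of ∂_1 are 1 so no torsion. So H_0 ≅ Z.
rank ∂_1 = 5, rank ∂_2 = 6 ⇒ b_1 = 12 − 5 − 6 = 1; all invariant factors of ∂_2 are 1 so no torsion. So H_1 ≅ Z.
rank ∂_2 = 6, rank ∂_3 = 0 ⇒ b_2 = 6 − 6 − 0 = 0. So H_2 ≅ 0.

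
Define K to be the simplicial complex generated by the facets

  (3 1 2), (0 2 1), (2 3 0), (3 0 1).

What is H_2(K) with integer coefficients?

H_2 ≅ Z.

K has 4 vertices, 6 edges, 4 triangles.
rank ∂_2 = 3, rank ∂_3 = 0 ⇒ b_2 = 4 − 3 − 0 = 1. So H_2 = Z.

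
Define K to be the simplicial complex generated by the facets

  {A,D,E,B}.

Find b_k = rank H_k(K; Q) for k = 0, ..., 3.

K has 4 vertices, 6 edges, 4 triangles, 1 3-simplex.
rank ∂_0 = 0, rank ∂_1 = 3 ⇒ b_0 = 4 − 0 − 3 = 1; all invariant factors of ∂_1 are 1 so no torsion. So H_0 ≅ Z.
rank ∂_1 = 3, rank ∂_2 = 3 ⇒ b_1 = 6 − 3 − 3 = 0; all invariant factors of ∂_2 are 1 so no torsion. So H_1 ≅ 0.
rank ∂_2 = 3, rank ∂_3 = 1 ⇒ b_2 = 4 − 3 − 1 = 0; all invariant factors of ∂_3 are 1 so no torsion. So H_2 ≅ 0.
rank ∂_3 = 1, rank ∂_4 = 0 ⇒ b_3 = 1 − 1 − 0 = 0. So H_3 ≅ 0.

b_0 = 1, b_1 = 0, b_2 = 0, b_3 = 0.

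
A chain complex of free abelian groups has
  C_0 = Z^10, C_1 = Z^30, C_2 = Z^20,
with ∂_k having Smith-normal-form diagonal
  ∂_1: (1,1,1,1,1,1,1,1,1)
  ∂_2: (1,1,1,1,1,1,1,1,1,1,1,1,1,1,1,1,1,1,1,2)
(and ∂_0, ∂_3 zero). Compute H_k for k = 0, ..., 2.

H_0: b_0 = 10 − 0 − 9 = 1; torsion from ∂_1 factors > 1: none. So H_0 ≅ Z.
H_1: b_1 = 30 − 9 − 20 = 1; torsion from ∂_2 factors > 1: [2]. So H_1 ≅ Z ⊕ Z_2.
H_2: b_2 = 20 − 20 − 0 = 0; torsion from ∂_3 factors > 1: none. So H_2 ≅ 0.

H_0 ≅ Z,  H_1 ≅ Z ⊕ Z_2,  H_2 = 0.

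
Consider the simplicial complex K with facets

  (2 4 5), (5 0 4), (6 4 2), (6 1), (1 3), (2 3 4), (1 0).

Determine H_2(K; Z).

H_2 ≅ 0.

K has 7 vertices, 12 edges, 4 triangles.
rank ∂_2 = 4, rank ∂_3 = 0 ⇒ b_2 = 4 − 4 − 0 = 0. So H_2 = 0.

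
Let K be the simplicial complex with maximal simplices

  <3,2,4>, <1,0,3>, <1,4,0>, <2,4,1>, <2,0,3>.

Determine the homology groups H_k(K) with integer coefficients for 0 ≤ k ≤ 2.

Order the vertices as 0 < 1 < 2 < 3 < 4. Listing each simplex with vertices in this order, K has dimension 2 with simplices:

  0-simplices (5): [0], [1], [2], [3], [4]
  1-simplices (10): [0,1], [0,2], [0,3], [0,4], [1,2], [1,3], [1,4], [2,3], [2,4], [3,4]
  2-simplices (5): [0,1,3], [0,1,4], [0,2,3], [1,2,4], [2,3,4]

so the chain groups are C_0 ≅ Z^5, C_1 ≅ Z^10, C_2 ≅ Z^5.

The boundary map ∂_1: C_1 → C_0 is given by ∂[p,q] = [q] − [p]. For instance
  ∂[0,1] = [1] − [0].
As a 5×10 matrix over Z this has rank 4, with invariant factors (1,1,1,1).

∂_2: C_2 → C_1 sends each 2-simplex [p,q,r] to [q,r] − [p,r] + [p,q]. For instance
  ∂[0,1,3] = [1,3] − [0,3] + [0,1],
  ∂[0,1,4] = [1,4] − [0,4] + [0,1].
This gives a 10×5 integer matrix of rank 5; reducing to Smith normal form yields diagonal entries (1,1,1,1,1).

Computing H_k = (kernel of ∂_k) / (image of ∂_{k+1}):

  H_0: rank C_0 − rank ∂_1 = 5 − 4 = 1, and the invariant factors of ∂_1 are all 1, so H_0 ≅ Z.
  H_1: rank ker ∂_1 − rank ∂_2 = (10 − 4) − 5 = 1, and the invariant factors of ∂_2 are all 1, so H_1 ≅ Z.
  H_2: rank ker ∂_2 − rank ∂_3 = (5 − 5) − 0 = 0, and there is no ∂_3, so H_2 ≅ 0.

H_0 = Z,  H_1 = Z,  H_2 = 0.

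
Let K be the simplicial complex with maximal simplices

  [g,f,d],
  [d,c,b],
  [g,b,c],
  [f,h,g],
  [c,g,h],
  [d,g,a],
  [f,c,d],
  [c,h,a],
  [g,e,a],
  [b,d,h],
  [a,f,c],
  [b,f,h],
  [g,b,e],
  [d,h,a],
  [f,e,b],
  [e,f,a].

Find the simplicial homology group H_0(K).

K has 8 vertices, 24 edges, 16 triangles.
rank ∂_0 = 0, rank ∂_1 = 7 ⇒ b_0 = 8 − 0 − 7 = 1; all invariant factors of ∂_1 are 1 so no torsion. So H_0 = Z.

H_0 = Z.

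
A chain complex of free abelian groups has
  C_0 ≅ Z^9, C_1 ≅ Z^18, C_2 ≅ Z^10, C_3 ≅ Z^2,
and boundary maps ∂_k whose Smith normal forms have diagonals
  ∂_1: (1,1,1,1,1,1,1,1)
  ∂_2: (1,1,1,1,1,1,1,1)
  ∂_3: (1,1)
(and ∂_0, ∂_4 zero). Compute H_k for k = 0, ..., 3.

H_0: b_0 = 9 − 0 − 8 = 1; torsion from ∂_1 factors > 1: none. So H_0 ≅ Z.
H_1: b_1 = 18 − 8 − 8 = 2; torsion from ∂_2 factors > 1: none. So H_1 ≅ Z^2.
H_2: b_2 = 10 − 8 − 2 = 0; torsion from ∂_3 factors > 1: none. So H_2 ≅ 0.
H_3: b_3 = 2 − 2 − 0 = 0; torsion from ∂_4 factors > 1: none. So H_3 ≅ 0.

H_0 ≅ Z,  H_1 ≅ Z^2,  H_2 = 0,  H_3 = 0.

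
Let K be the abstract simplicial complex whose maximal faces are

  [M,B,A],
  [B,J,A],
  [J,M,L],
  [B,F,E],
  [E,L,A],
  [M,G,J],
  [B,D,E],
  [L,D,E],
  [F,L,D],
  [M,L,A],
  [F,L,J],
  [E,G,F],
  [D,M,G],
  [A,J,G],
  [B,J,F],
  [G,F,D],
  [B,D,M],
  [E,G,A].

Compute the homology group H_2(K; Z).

Order the vertices as A < B < D < E < F < G < J < L < M. Listing each simplex with vertices in this order, K has dimension 2 with simplices:

  0-simplices (9): A, B, D, E, F, G, J, L, M
  1-simplices (27): AB, AE, AG, AJ, AL, AM, BD, BE, BF, BJ, BM, DE, DF, DG, DL, DM, EF, EG, EL, FG, FJ, FL, GJ, GM, JL, JM, LM
  2-simplices (18): ABJ, ABM, AEG, AEL, AGJ, ALM, BDE, BDM, BEF, BFJ, DEL, DFG, DFL, DGM, EFG, FJL, GJM, JLM

Hence C_0 ≅ Z^9, C_1 ≅ Z^27, C_2 ≅ Z^18.

∂_1: C_1 → C_0 maps an edge to its endpoints' difference, ∂[p,q] = q − p. For instance
  ∂AG = G − A.
This gives a 9×27 integer matrix of rank 8; reducing to Smith normal form yields diagonal entries (1,1,1,1,1,1,1,1).

∂_2: C_2 → C_1 maps a triangle to the signed sum of its edges. For instance
  ∂DEL = EL − DL + DE,
  ∂ABJ = BJ − AJ + AB.
As a 27×18 matrix over Z this has rank 18, with invariant factors (1,1,1,1,1,1,1,1,1,1,1,1,1,1,1,1,1,2).

Computing H_k = (kernel of ∂_k) / (image of ∂_{k+1}):

  H_2: rank ker ∂_2 − rank ∂_3 = (18 − 18) − 0 = 0, and there is no ∂_3, so H_2 ≅ 0.

H_2 ≅ 0.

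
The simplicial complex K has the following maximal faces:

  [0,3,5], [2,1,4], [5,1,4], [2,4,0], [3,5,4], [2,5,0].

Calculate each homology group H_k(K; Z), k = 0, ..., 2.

We work with the vertex ordering 0 < 1 < 2 < 3 < 4 < 5. The simplices of K, each written with vertices in increasing order, are:

  0-simplices (6): [0], [1], [2], [3], [4], [5]
  1-simplices (12): [0,2], [0,3], [0,4], [0,5], [1,2], [1,4], [1,5], [2,4], [2,5], [3,4], [3,5], [4,5]
  2-simplices (6): [0,2,4], [0,2,5], [0,3,5], [1,2,4], [1,4,5], [3,4,5]

Hence C_0 ≅ Z^6, C_1 ≅ Z^12, C_2 ≅ Z^6.

∂_1: C_1 → C_0 maps an edge to its endpoints' difference, ∂[p,q] = q − p.
The 6×12 boundary matrix has rank 5 and Smith normal form diag(1,1,1,1,1).

Boundary ∂_2: C_2 → C_1 maps a triangle to the signed sum of its edges. For instance
  ∂[3,4,5] = [4,5] − [3,5] + [3,4],
  ∂[1,4,5] = [4,5] − [1,5] + [1,4].
As a 12×6 matrix over Z this has rank 6, with invariant factors (1,1,1,1,1,1).

Now H_k = ker ∂_k / im ∂_{k+1}, so:

  H_0: rank C_0 − rank ∂_1 = 6 − 5 = 1, and the invariant factors of ∂_1 are all 1, so H_0 = Z.
  H_1: rank ker ∂_1 − rank ∂_2 = (12 − 5) − 6 = 1, and the invariant factors of ∂_2 are all 1, so H_1 = Z.
  H_2: rank ker ∂_2 − rank ∂_3 = (6 − 6) − 0 = 0, and there is no ∂_3, so H_2 = 0.

As a check, the Euler characteristic is 6 − 12 + 6 = 0, which agrees with 1 − 1 + 0 = 0.

H_0 ≅ Z,  H_1 ≅ Z,  H_2 = 0.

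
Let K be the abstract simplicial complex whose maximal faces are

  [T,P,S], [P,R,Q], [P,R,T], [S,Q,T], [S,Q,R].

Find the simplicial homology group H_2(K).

Fix the vertex order P < Q < R < S < T and write every simplex with vertices in increasing order. Then dim K = 2 and the simplices of K are:

  0-simplices (5): P, Q, R, S, T
  1-simplices (10): PQ, PR, PS, PT, QR, QS, QT, RS, RT, ST
  2-simplices (5): PQR, PRT, PST, QRS, QST

giving chain groups C_0 ≅ Z^5, C_1 ≅ Z^10, C_2 ≅ Z^5.

The boundary map ∂_1: C_1 → C_0 is given by ∂[p,q] = [q] − [p]. For instance
  ∂PQ = Q − P.
As a 5×10 matrix over Z this has rank 4, with invariant factors (1,1,1,1).

The boundary map ∂_2: C_2 → C_1 sends each 2-simplex [p,q,r] to [q,r] − [p,r] + [p,q]. For instance
  ∂PST = ST − PT + PS,
  ∂PQR = QR − PR + PQ.
This gives a 10×5 integer matrix of rank 5; reducing to Smith normal form yields diagonal entries (1,1,1,1,1).

From H_k ≅ ker(∂_k) / im(∂_{k+1}) we obtain:

  H_2: rank ker ∂_2 − rank ∂_3 = (5 − 5) − 0 = 0, and there is no ∂_3, so H_2 ≅ 0.

H_2 ≅ 0.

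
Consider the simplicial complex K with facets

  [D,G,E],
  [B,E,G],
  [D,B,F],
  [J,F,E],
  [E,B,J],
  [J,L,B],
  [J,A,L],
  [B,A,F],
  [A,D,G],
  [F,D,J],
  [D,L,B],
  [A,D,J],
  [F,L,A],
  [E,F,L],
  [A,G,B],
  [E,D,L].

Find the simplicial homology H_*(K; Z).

K has 8 vertices, 24 edges, 16 triangles.
rank ∂_0 = 0, rank ∂_1 = 7 ⇒ b_0 = 8 − 0 − 7 = 1; all invariant factors of ∂_1 are 1 so no torsion. So H_0 ≅ Z.
rank ∂_1 = 7, rank ∂_2 = 15 ⇒ b_1 = 24 − 7 − 15 = 2; all invariant factors of ∂_2 are 1 so no torsion. So H_1 ≅ Z^2.
rank ∂_2 = 15, rank ∂_3 = 0 ⇒ b_2 = 16 − 15 − 0 = 1. So H_2 ≅ Z.

H_0 ≅ Z,  H_1 ≅ Z^2,  H_2 ≅ Z.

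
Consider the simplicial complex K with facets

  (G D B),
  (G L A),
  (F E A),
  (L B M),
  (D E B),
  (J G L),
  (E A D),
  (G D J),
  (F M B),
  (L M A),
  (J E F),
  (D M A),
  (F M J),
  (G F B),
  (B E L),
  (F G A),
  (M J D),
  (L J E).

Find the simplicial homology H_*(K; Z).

Fix the vertex order A < B < D < E < F < G < J < L < M and write every simplex with vertices in increasing order. Then dim K = 2 and the simplices of K are:

  0-simplices (9): A, B, D, E, F, G, J, L, M
  1-simplices (27): AD, AE, AF, AG, AL, AM, BD, BE, BF, BG, BL, BM, DE, DG, DJ, DM, EF, EJ, EL, FG, FJ, FM, GJ, GL, JL, JM, LM
  2-simplices (18): ADE, ADM, AEF, AFG, AGL, ALM, BDE, BDG, BEL, BFG, BFM, BLM, DGJ, DJM, EFJ, EJL, FJM, GJL

giving chain groups C_0 ≅ Z^9, C_1 ≅ Z^27, C_2 ≅ Z^18.

Boundary ∂_1: C_1 → C_0 is given by ∂[p,q] = [q] − [p]. For instance
  ∂AM = M − A.
As a 9×27 matrix over Z this has rank 8, with invariant factors (1,1,1,1,1,1,1,1).

∂_2: C_2 → C_1 maps a triangle to the signed sum of its edges. For instance
  ∂DJM = JM − DM + DJ,
  ∂AGL = GL − AL + AG.
The resulting 27×18 matrix has rank 17, and its Smith normal form has invariant factors (1,1,1,1,1,1,1,1,1,1,1,1,1,1,1,1,1).

Now H_k = ker ∂_k / im ∂_{k+1}, so:

  H_0: rank C_0 − rank ∂_1 = 9 − 8 = 1, and the invariant factors of ∂_1 are all 1, so H_0 = Z.
  H_1: rank ker ∂_1 − rank ∂_2 = (27 − 8) − 17 = 2, and the invariant factors of ∂_2 are all 1, so H_1 = Z^2.
  H_2: rank ker ∂_2 − rank ∂_3 = (18 − 17) − 0 = 1, and there is no ∂_3, so H_2 = Z.

(K is a triangulation of the torus T^2.)

H_0 = Z,  H_1 = Z^2,  H_2 = Z.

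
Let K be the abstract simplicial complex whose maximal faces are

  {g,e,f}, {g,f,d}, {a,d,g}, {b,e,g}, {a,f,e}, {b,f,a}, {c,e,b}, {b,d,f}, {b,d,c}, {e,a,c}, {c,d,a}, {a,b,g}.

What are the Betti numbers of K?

b_0 = 1, b_1 = 0, b_2 = 0.

We work with the vertex ordering a < b < c < d < e < f < g. The simplices of K, each written with vertices in increasing order, are:

  0-simplices (7): a, b, c, d, e, f, g
  1-simplices (18): ab, ac, ad, ae, af, ag, bc, bd, be, bf, bg, cd, ce, df, dg, ef, eg, fg
  2-simplices (12): abf, abg, acd, ace, adg, aef, bcd, bce, bdf, beg, dfg, efg

so the chain groups are C_0 ≅ Z^7, C_1 ≅ Z^18, C_2 ≅ Z^12.

∂_1: C_1 → C_0 maps an edge to its endpoints' difference, ∂[p,q] = q − p.
As a 7×18 matrix over Z this has rank 6, with invariant factors (1,1,1,1,1,1).

∂_2: C_2 → C_1 sends each 2-simplex [p,q,r] to [q,r] − [p,r] + [p,q]. For instance
  ∂beg = eg − bg + be,
  ∂efg = fg − eg + ef.
As a 18×12 matrix over Z this has rank 12, with invariant factors (1,1,1,1,1,1,1,1,1,1,1,2).

Computing H_k = (kernel of ∂_k) / (image of ∂_{k+1}):

  H_0: rank C_0 − rank ∂_1 = 7 − 6 = 1, and the invariant factors of ∂_1 are all 1, so H_0 ≅ Z.
  H_1: rank ker ∂_1 − rank ∂_2 = (18 − 6) − 12 = 0, and ∂_2 has invariant factor 2 > 1, so H_1 ≅ Z/2.
  H_2: rank ker ∂_2 − rank ∂_3 = (12 − 12) − 0 = 0, and there is no ∂_3, so H_2 ≅ 0.

As a check, the Euler characteristic is 7 − 18 + 12 = 1, which agrees with 1 − 0 + 0 = 1.

Hence the Betti numbers are b_0 = 1, b_1 = 0, b_2 = 0.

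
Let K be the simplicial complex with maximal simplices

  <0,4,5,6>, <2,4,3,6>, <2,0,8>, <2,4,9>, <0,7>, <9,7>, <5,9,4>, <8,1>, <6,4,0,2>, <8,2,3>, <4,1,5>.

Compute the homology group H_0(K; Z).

H_0 = Z.

We work with the vertex ordering 0 < 1 < 2 < 3 < 4 < 5 < 6 < 7 < 8 < 9. The simplices of K, each written with vertices in increasing order, are:

  0-simplices (10): [0], [1], [2], [3], [4], [5], [6], [7], [8], [9]
  1-simplices (23): [0,2], [0,4], [0,5], [0,6], [0,7], [0,8], [1,4], [1,5], [1,8], [2,3], [2,4], [2,6], [2,8], [2,9], [3,4], [3,6], [3,8], [4,5], [4,6], [4,9], [5,6], [5,9], [7,9]
  2-simplices (15): [0,2,4], [0,2,6], [0,2,8], [0,4,5], [0,4,6], [0,5,6], [1,4,5], [2,3,4], [2,3,6], [2,3,8], [2,4,6], [2,4,9], [3,4,6], [4,5,6], [4,5,9]
  3-simplices (3): [0,2,4,6], [0,4,5,6], [2,3,4,6]

Hence C_0 ≅ Z^10, C_1 ≅ Z^23, C_2 ≅ Z^15, C_3 ≅ Z^3.

Boundary ∂_1: C_1 → C_0 is given by ∂[p,q] = [q] − [p].
The 10×23 boundary matrix has rank 9 and Smith normal form diag(1,1,1,1,1,1,1,1,1).

Boundary ∂_2: C_2 → C_1 maps a triangle to the signed sum of its edges. For instance
  ∂[0,2,4] = [2,4] − [0,4] + [0,2],
  ∂[2,3,8] = [3,8] − [2,8] + [2,3].
As a 23×15 matrix over Z this has rank 12, with invariant factors (1,1,1,1,1,1,1,1,1,1,1,1).

∂_3: C_3 → C_2 sends each 3-simplex σ to the alternating sum Σ_i (−1)^i (σ with its i-th vertex removed). For instance
  ∂[0,4,5,6] = [4,5,6] − [0,5,6] + [0,4,6] − [0,4,5],
  ∂[2,3,4,6] = [3,4,6] − [2,4,6] + [2,3,6] − [2,3,4].
This gives a 15×3 integer matrix of rank 3; reducing to Smith normal form yields diagonal entries (1,1,1).

From H_k ≅ ker(∂_k) / im(∂_{k+1}) we obtain:

  H_0: rank C_0 − rank ∂_1 = 10 − 9 = 1, and the invariant factors of ∂_1 are all 1, so H_0 ≅ Z.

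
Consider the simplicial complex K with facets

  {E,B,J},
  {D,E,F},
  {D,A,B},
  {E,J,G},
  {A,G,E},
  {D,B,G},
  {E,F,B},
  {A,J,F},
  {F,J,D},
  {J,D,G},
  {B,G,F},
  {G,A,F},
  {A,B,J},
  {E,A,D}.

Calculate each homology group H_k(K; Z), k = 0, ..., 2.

H_0 = Z,  H_1 = Z^2,  H_2 = Z.

Fix the vertex order A < B < D < E < F < G < J and write every simplex with vertices in increasing order. Then dim K = 2 and the simplices of K are:

  0-simplices (7): A, B, D, E, F, G, J
  1-simplices (21): AB, AD, AE, AF, AG, AJ, BD, BE, BF, BG, BJ, DE, DF, DG, DJ, EF, EG, EJ, FG, FJ, GJ
  2-simplices (14): ABD, ABJ, ADE, AEG, AFG, AFJ, BDG, BEF, BEJ, BFG, DEF, DFJ, DGJ, EGJ

giving chain groups C_0 ≅ Z^7, C_1 ≅ Z^21, C_2 ≅ Z^14.

Boundary ∂_1: C_1 → C_0 is given by ∂[p,q] = [q] − [p].
As a 7×21 matrix over Z this has rank 6, with invariant factors (1,1,1,1,1,1).

Boundary ∂_2: C_2 → C_1 sends each 2-simplex [p,q,r] to [q,r] − [p,r] + [p,q]. For instance
  ∂AEG = EG − AG + AE,
  ∂BDG = DG − BG + BD.
The 21×14 boundary matrix has rank 13 and Smith normal form diag(1,1,1,1,1,1,1,1,1,1,1,1,1).

Now H_k = ker ∂_k / im ∂_{k+1}, so:

  H_0: rank C_0 − rank ∂_1 = 7 − 6 = 1, and the invariant factors of ∂_1 are all 1, so H_0 ≅ Z.
  H_1: rank ker ∂_1 − rank ∂_2 = (21 − 6) − 13 = 2, and the invariant factors of ∂_2 are all 1, so H_1 ≅ Z^2.
  H_2: rank ker ∂_2 − rank ∂_3 = (14 − 13) − 0 = 1, and there is no ∂_3, so H_2 ≅ Z.

(K is a triangulation of the torus T^2.)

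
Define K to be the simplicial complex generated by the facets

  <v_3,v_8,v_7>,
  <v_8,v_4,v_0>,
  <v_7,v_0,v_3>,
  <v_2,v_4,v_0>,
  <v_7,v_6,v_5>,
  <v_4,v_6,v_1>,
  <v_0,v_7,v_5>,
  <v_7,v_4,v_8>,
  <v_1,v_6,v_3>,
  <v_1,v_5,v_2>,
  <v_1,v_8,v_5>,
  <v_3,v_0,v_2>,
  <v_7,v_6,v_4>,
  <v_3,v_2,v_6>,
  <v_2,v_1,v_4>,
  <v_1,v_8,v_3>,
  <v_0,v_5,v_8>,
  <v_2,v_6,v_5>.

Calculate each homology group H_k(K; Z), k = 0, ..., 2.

We work with the vertex ordering v_0 < v_1 < v_2 < v_3 < v_4 < v_5 < v_6 < v_7 < v_8. The simplices of K, each written with vertices in increasing order, are:

  0-simplices (9): [v_0], [v_1], [v_2], [v_3], [v_4], [v_5], [v_6], [v_7], [v_8]
  1-simplices (27): (27 of them)
  2-simplices (18): (18 of them)

so the chain groups are C_0 ≅ Z^9, C_1 ≅ Z^27, C_2 ≅ Z^18.

∂_1: C_1 → C_0 is given by ∂[p,q] = [q] − [p].
The 9×27 boundary matrix has rank 8 and Smith normal form diag(1,1,1,1,1,1,1,1).

Boundary ∂_2: C_2 → C_1 sends each 2-simplex [p,q,r] to [q,r] − [p,r] + [p,q]. For instance
  ∂[v_1,v_2,v_5] = [v_2,v_5] − [v_1,v_5] + [v_1,v_2],
  ∂[v_2,v_5,v_6] = [v_5,v_6] − [v_2,v_6] + [v_2,v_5].
As a 27×18 matrix over Z this has rank 18, with invariant factors (1,1,1,1,1,1,1,1,1,1,1,1,1,1,1,1,1,2).

Computing H_k = (kernel of ∂_k) / (image of ∂_{k+1}):

  H_0: rank C_0 − rank ∂_1 = 9 − 8 = 1, and the invariant factors of ∂_1 are all 1, so H_0 ≅ Z.
  H_1: rank ker ∂_1 − rank ∂_2 = (27 − 8) − 18 = 1, and ∂_2 has invariant factor 2 > 1, so H_1 ≅ Z × Z/2.
  H_2: rank ker ∂_2 − rank ∂_3 = (18 − 18) − 0 = 0, and there is no ∂_3, so H_2 ≅ 0.

As a check, the Euler characteristic is 9 − 27 + 18 = 0, which agrees with 1 − 1 + 0 = 0.

H_0 = Z,  H_1 = Z × Z/2,  H_2 = 0.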